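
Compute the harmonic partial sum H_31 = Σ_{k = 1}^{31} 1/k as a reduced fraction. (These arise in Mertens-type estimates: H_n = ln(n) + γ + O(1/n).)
H_31 = 290774257297357/72201776446800

Direct summation: H_31 = 1 + 1/2 + ... + 1/31. The least common denominator is lcm(1, ..., 31) = 72201776446800; over this denominator the numerator is 72201776446800 + 36100888223400 + 24067258815600 + 18050444111700 + 14440355289360 + 12033629407800 + 10314539492400 + 9025222055850 + 8022419605200 + 7220177644680 + 6563797858800 + 6016814703900 + 5553982803600 + 5157269746200 + 4813451763120 + 4512611027925 + 4247163320400 + 4011209802600 + 3800093497200 + 3610088822340 + 3438179830800 + 3281898929400 + 3139207671600 + 3008407351950 + 2888071057872 + 2776991401800 + 2674139868400 + 2578634873100 + 2489716429200 + 2406725881560 + 2329089562800 = 290774257297357, so H_31 = 290774257297357/72201776446800 (already in lowest terms) ≈ 4.02725. (The PNT-adjacent estimate ln(31) + γ ≈ 4.01120 matches within O(1/n).)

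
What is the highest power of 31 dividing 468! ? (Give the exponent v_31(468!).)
v_31(468!) = 15

Legendre's formula: v_p(n!) = Σ_{k ≥ 1} ⌊n / p^k⌋. For p = 31, n = 468, the terms are:
  ⌊468/31^1⌋ = ⌊468/31⌋ = 15
(the next term ⌊468/31^2⌋ = 0, terminating the sum). Summing: v_31(468!) = 15 = 15.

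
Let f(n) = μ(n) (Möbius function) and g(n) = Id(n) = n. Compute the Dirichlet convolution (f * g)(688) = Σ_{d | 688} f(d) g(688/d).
(μ * Id)(688) = 336

Divisors of 688: [1, 2, 4, 8, 16, 43, 86, 172, 344, 688]. For each d | 688:
  d = 1: μ(1) · Id(688/1) = 1 · 688 = 688
  d = 2: μ(2) · Id(688/2) = -1 · 344 = -344
  d = 4: μ(4) · Id(688/4) = 0 · 172 = 0
  d = 8: μ(8) · Id(688/8) = 0 · 86 = 0
  d = 16: μ(16) · Id(688/16) = 0 · 43 = 0
  d = 43: μ(43) · Id(688/43) = -1 · 16 = -16
  d = 86: μ(86) · Id(688/86) = 1 · 8 = 8
  d = 172: μ(172) · Id(688/172) = 0 · 4 = 0
  d = 344: μ(344) · Id(688/344) = 0 · 2 = 0
  d = 688: μ(688) · Id(688/688) = 0 · 1 = 0
Summing: (μ * Id)(688) = 688 + -344 + 0 + 0 + 0 + -16 + 8 + 0 + 0 + 0 = 336.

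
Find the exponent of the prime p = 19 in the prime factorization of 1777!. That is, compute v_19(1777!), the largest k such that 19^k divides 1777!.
v_19(1777!) = 97

Legendre's formula: v_p(n!) = Σ_{k ≥ 1} ⌊n / p^k⌋. For p = 19, n = 1777, the terms are:
  ⌊1777/19^1⌋ = ⌊1777/19⌋ = 93
  ⌊1777/19^2⌋ = ⌊1777/361⌋ = 4
(the next term ⌊1777/19^3⌋ = 0, terminating the sum). Summing: v_19(1777!) = 93 + 4 = 97.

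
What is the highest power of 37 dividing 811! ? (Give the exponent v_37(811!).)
v_37(811!) = 21

Legendre's formula: v_p(n!) = Σ_{k ≥ 1} ⌊n / p^k⌋. For p = 37, n = 811, the terms are:
  ⌊811/37^1⌋ = ⌊811/37⌋ = 21
(the next term ⌊811/37^2⌋ = 0, terminating the sum). Summing: v_37(811!) = 21 = 21.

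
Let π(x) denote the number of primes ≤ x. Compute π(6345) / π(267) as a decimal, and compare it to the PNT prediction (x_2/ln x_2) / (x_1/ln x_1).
π(6345)/π(267) = 826/56 ≈ 14.7500;  PNT prediction ≈ 15.1650.

π(267) = 56 and π(6345) = 826, so π(6345)/π(267) ≈ 14.7500. The PNT-predicted ratio is (6345/ln(6345)) / (267/ln(267)) ≈ 15.1650. The two agree to within a few percent, as expected.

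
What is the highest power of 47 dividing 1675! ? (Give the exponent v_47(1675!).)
v_47(1675!) = 35

Legendre's formula: v_p(n!) = Σ_{k ≥ 1} ⌊n / p^k⌋. For p = 47, n = 1675, the terms are:
  ⌊1675/47^1⌋ = ⌊1675/47⌋ = 35
(the next term ⌊1675/47^2⌋ = 0, terminating the sum). Summing: v_47(1675!) = 35 = 35.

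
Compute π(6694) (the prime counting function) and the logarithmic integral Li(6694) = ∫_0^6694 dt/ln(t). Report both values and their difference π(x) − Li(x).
π(6694) = 863;  Li(6694) ≈ 879.68;  π(x) − Li(x) ≈ -16.68.

Direct count of primes ≤ 6694 gives π(6694) = 863. Numerical evaluation of the logarithmic integral gives Li(6694) ≈ 879.68. The difference π(x) − Li(x) ≈ -16.68 is typically negative for small/moderate x (Li(x) overestimates), though Littlewood's theorem shows this sign changes infinitely often.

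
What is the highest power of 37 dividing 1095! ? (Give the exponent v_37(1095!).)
v_37(1095!) = 29

Legendre's formula: v_p(n!) = Σ_{k ≥ 1} ⌊n / p^k⌋. For p = 37, n = 1095, the terms are:
  ⌊1095/37^1⌋ = ⌊1095/37⌋ = 29
(the next term ⌊1095/37^2⌋ = 0, terminating the sum). Summing: v_37(1095!) = 29 = 29.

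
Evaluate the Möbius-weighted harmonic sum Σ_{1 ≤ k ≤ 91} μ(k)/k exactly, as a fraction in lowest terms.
Σ μ(k)/k = 226361852224483257830288188126621/23768741896345550770650537601358310

Values of μ(k) for 1 ≤ k ≤ 91: μ(1) = 1, μ(2) = -1, μ(3) = -1, μ(5) = -1, μ(6) = 1, μ(7) = -1, μ(10) = 1, μ(11) = -1, μ(13) = -1, μ(14) = 1, μ(15) = 1, μ(17) = -1, μ(19) = -1, μ(21) = 1, μ(22) = 1, μ(23) = -1, μ(26) = 1, μ(29) = -1, μ(30) = -1, μ(31) = -1, μ(33) = 1, μ(34) = 1, μ(35) = 1, μ(37) = -1, μ(38) = 1, μ(39) = 1, μ(41) = -1, μ(42) = -1, μ(43) = -1, μ(46) = 1, μ(47) = -1, μ(51) = 1, μ(53) = -1, μ(55) = 1, μ(57) = 1, μ(58) = 1, μ(59) = -1, μ(61) = -1, μ(62) = 1, μ(65) = 1, μ(66) = -1, μ(67) = -1, μ(69) = 1, μ(70) = -1, μ(71) = -1, μ(73) = -1, μ(74) = 1, μ(77) = 1, μ(78) = -1, μ(79) = -1, μ(82) = 1, μ(83) = -1, μ(85) = 1, μ(86) = 1, μ(87) = 1, μ(89) = -1, μ(91) = 1, with μ = 0 on non-squarefree integers. Summing μ(k)/k for k where μ(k) ≠ 0 gives 226361852224483257830288188126621/23768741896345550770650537601358310 ≈ 0.0095. (PNT ⟺ this sum → 0 as n → ∞.)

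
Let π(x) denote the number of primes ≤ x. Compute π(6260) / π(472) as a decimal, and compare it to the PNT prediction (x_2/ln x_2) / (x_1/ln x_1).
π(6260)/π(472) = 813/91 ≈ 8.9341;  PNT prediction ≈ 9.3410.

π(472) = 91 and π(6260) = 813, so π(6260)/π(472) ≈ 8.9341. The PNT-predicted ratio is (6260/ln(6260)) / (472/ln(472)) ≈ 9.3410. The two agree to within a few percent, as expected.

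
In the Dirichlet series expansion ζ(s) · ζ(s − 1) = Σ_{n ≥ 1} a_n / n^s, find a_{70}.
σ(70) = 144

In the product (Σ m^0/m^s)(Σ k / k^s) = Σ (Σ_{d | n} d) / n^s, the coefficient of 1/n^s is σ(n) = Σ_{d | n} d. For n = 70, divisors are [1, 2, 5, 7, 10, 14, 35, 70]; summing: σ(70) = 144.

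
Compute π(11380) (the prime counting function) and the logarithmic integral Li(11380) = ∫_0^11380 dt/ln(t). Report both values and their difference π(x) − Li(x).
π(11380) = 1373;  Li(11380) ≈ 1394.90;  π(x) − Li(x) ≈ -21.90.

Direct count of primes ≤ 11380 gives π(11380) = 1373. Numerical evaluation of the logarithmic integral gives Li(11380) ≈ 1394.90. The difference π(x) − Li(x) ≈ -21.90 is typically negative for small/moderate x (Li(x) overestimates), though Littlewood's theorem shows this sign changes infinitely often.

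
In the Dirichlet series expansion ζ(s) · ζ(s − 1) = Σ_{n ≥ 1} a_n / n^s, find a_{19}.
σ(19) = 20

In the product (Σ m^0/m^s)(Σ k / k^s) = Σ (Σ_{d | n} d) / n^s, the coefficient of 1/n^s is σ(n) = Σ_{d | n} d. For n = 19, divisors are [1, 19]; summing: σ(19) = 20.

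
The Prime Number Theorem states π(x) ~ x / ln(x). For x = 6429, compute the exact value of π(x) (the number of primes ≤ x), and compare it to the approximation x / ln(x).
π(6429) = 836;  x/ln(x) ≈ 733.19;  relative error ≈ 12.30%.

Directly count primes up to 6429: π(6429) = 836. The PNT approximation gives 6429/ln(6429) ≈ 6429/8.76857 ≈ 733.19. Relative error (π(x) − x/ln(x)) / π(x) ≈ 12.30%; the approximation is known to undercount slightly (Li(x) is a better estimate).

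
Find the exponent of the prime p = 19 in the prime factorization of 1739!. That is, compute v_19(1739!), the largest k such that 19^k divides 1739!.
v_19(1739!) = 95

Legendre's formula: v_p(n!) = Σ_{k ≥ 1} ⌊n / p^k⌋. For p = 19, n = 1739, the terms are:
  ⌊1739/19^1⌋ = ⌊1739/19⌋ = 91
  ⌊1739/19^2⌋ = ⌊1739/361⌋ = 4
(the next term ⌊1739/19^3⌋ = 0, terminating the sum). Summing: v_19(1739!) = 91 + 4 = 95.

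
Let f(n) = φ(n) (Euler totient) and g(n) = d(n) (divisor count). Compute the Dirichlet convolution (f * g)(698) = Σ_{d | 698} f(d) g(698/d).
(φ * d)(698) = 1050

Divisors of 698: [1, 2, 349, 698]. For each d | 698:
  d = 1: φ(1) · d(698/1) = 1 · 4 = 4
  d = 2: φ(2) · d(698/2) = 1 · 2 = 2
  d = 349: φ(349) · d(698/349) = 348 · 2 = 696
  d = 698: φ(698) · d(698/698) = 348 · 1 = 348
Summing: (φ * d)(698) = 4 + 2 + 696 + 348 = 1050.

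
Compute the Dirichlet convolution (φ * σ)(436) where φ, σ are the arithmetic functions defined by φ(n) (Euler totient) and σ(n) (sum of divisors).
(φ * σ)(436) = 2616

Divisors of 436: [1, 2, 4, 109, 218, 436]. For each d | 436:
  d = 1: φ(1) · σ(436/1) = 1 · 770 = 770
  d = 2: φ(2) · σ(436/2) = 1 · 330 = 330
  d = 4: φ(4) · σ(436/4) = 2 · 110 = 220
  d = 109: φ(109) · σ(436/109) = 108 · 7 = 756
  d = 218: φ(218) · σ(436/218) = 108 · 3 = 324
  d = 436: φ(436) · σ(436/436) = 216 · 1 = 216
Summing: (φ * σ)(436) = 770 + 330 + 220 + 756 + 324 + 216 = 2616.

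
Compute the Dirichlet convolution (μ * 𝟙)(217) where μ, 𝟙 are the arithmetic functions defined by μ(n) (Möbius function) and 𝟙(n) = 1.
(μ * 𝟙)(217) = 0

Divisors of 217: [1, 7, 31, 217]. For each d | 217:
  d = 1: μ(1) · 𝟙(217/1) = 1 · 1 = 1
  d = 7: μ(7) · 𝟙(217/7) = -1 · 1 = -1
  d = 31: μ(31) · 𝟙(217/31) = -1 · 1 = -1
  d = 217: μ(217) · 𝟙(217/217) = 1 · 1 = 1
Summing: (μ * 𝟙)(217) = 1 + -1 + -1 + 1 = 0.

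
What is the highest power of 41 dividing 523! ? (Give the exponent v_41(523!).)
v_41(523!) = 12

Legendre's formula: v_p(n!) = Σ_{k ≥ 1} ⌊n / p^k⌋. For p = 41, n = 523, the terms are:
  ⌊523/41^1⌋ = ⌊523/41⌋ = 12
(the next term ⌊523/41^2⌋ = 0, terminating the sum). Summing: v_41(523!) = 12 = 12.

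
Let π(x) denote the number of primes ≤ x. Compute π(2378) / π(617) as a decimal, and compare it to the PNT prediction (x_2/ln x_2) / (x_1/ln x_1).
π(2378)/π(617) = 352/113 ≈ 3.1150;  PNT prediction ≈ 3.1853.

π(617) = 113 and π(2378) = 352, so π(2378)/π(617) ≈ 3.1150. The PNT-predicted ratio is (2378/ln(2378)) / (617/ln(617)) ≈ 3.1853. The two agree to within a few percent, as expected.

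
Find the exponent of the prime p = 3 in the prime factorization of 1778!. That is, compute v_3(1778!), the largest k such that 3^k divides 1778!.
v_3(1778!) = 884

Legendre's formula: v_p(n!) = Σ_{k ≥ 1} ⌊n / p^k⌋. For p = 3, n = 1778, the terms are:
  ⌊1778/3^1⌋ = ⌊1778/3⌋ = 592
  ⌊1778/3^2⌋ = ⌊1778/9⌋ = 197
  ⌊1778/3^3⌋ = ⌊1778/27⌋ = 65
  ⌊1778/3^4⌋ = ⌊1778/81⌋ = 21
  ⌊1778/3^5⌋ = ⌊1778/243⌋ = 7
  ⌊1778/3^6⌋ = ⌊1778/729⌋ = 2
(the next term ⌊1778/3^7⌋ = 0, terminating the sum). Summing: v_3(1778!) = 592 + 197 + 65 + 21 + 7 + 2 = 884.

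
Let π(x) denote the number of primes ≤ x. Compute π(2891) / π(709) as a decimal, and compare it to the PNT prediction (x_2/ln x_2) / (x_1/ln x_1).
π(2891)/π(709) = 418/127 ≈ 3.2913;  PNT prediction ≈ 3.3584.

π(709) = 127 and π(2891) = 418, so π(2891)/π(709) ≈ 3.2913. The PNT-predicted ratio is (2891/ln(2891)) / (709/ln(709)) ≈ 3.3584. The two agree to within a few percent, as expected.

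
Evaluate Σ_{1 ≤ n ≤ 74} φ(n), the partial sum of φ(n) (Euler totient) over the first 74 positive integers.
Σ_{n ≤ 74} φ(n) = 1696

Compute φ(n) for each 1 ≤ n ≤ 74: φ(1) = 1, φ(2) = 1, φ(3) = 2, φ(4) = 2, φ(5) = 4, φ(6) = 2, φ(7) = 6, φ(8) = 4, φ(9) = 6, φ(10) = 4, φ(11) = 10, φ(12) = 4, φ(13) = 12, φ(14) = 6, φ(15) = 8, φ(16) = 8, φ(17) = 16, φ(18) = 6, φ(19) = 18, φ(20) = 8, φ(21) = 12, φ(22) = 10, φ(23) = 22, φ(24) = 8, φ(25) = 20, φ(26) = 12, φ(27) = 18, φ(28) = 12, φ(29) = 28, φ(30) = 8, φ(31) = 30, φ(32) = 16, φ(33) = 20, φ(34) = 16, φ(35) = 24, φ(36) = 12, φ(37) = 36, φ(38) = 18, φ(39) = 24, φ(40) = 16, φ(41) = 40, φ(42) = 12, φ(43) = 42, φ(44) = 20, φ(45) = 24, φ(46) = 22, φ(47) = 46, φ(48) = 16, φ(49) = 42, φ(50) = 20, φ(51) = 32, φ(52) = 24, φ(53) = 52, φ(54) = 18, φ(55) = 40, φ(56) = 24, φ(57) = 36, φ(58) = 28, φ(59) = 58, φ(60) = 16, φ(61) = 60, φ(62) = 30, φ(63) = 36, φ(64) = 32, φ(65) = 48, φ(66) = 20, φ(67) = 66, φ(68) = 32, φ(69) = 44, φ(70) = 24, φ(71) = 70, φ(72) = 24, φ(73) = 72, φ(74) = 36. Summing all 74 values: 1696. (Average order: Σ_{n ≤ x} φ(n) ~ (3/π²) x². For x = 74, (3/π²)·74² ≈ 1664.50.)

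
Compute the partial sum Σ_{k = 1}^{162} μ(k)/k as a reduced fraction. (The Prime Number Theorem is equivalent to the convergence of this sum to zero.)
Σ μ(k)/k = 674117532155663976794637693297075629210667954252961166216521/35375166993717494840635767087951744212057570647889977422429870

Values of μ(k) for 1 ≤ k ≤ 162: μ(1) = 1, μ(2) = -1, μ(3) = -1, μ(5) = -1, μ(6) = 1, μ(7) = -1, μ(10) = 1, μ(11) = -1, μ(13) = -1, μ(14) = 1, μ(15) = 1, μ(17) = -1, μ(19) = -1, μ(21) = 1, μ(22) = 1, μ(23) = -1, μ(26) = 1, μ(29) = -1, μ(30) = -1, μ(31) = -1, μ(33) = 1, μ(34) = 1, μ(35) = 1, μ(37) = -1, μ(38) = 1, μ(39) = 1, μ(41) = -1, μ(42) = -1, μ(43) = -1, μ(46) = 1, μ(47) = -1, μ(51) = 1, μ(53) = -1, μ(55) = 1, μ(57) = 1, μ(58) = 1, μ(59) = -1, μ(61) = -1, μ(62) = 1, μ(65) = 1, μ(66) = -1, μ(67) = -1, μ(69) = 1, μ(70) = -1, μ(71) = -1, μ(73) = -1, μ(74) = 1, μ(77) = 1, μ(78) = -1, μ(79) = -1, μ(82) = 1, μ(83) = -1, μ(85) = 1, μ(86) = 1, μ(87) = 1, μ(89) = -1, μ(91) = 1, μ(93) = 1, μ(94) = 1, μ(95) = 1, μ(97) = -1, μ(101) = -1, μ(102) = -1, μ(103) = -1, μ(105) = -1, μ(106) = 1, μ(107) = -1, μ(109) = -1, μ(110) = -1, μ(111) = 1, μ(113) = -1, μ(114) = -1, μ(115) = 1, μ(118) = 1, μ(119) = 1, μ(122) = 1, μ(123) = 1, μ(127) = -1, μ(129) = 1, μ(130) = -1, μ(131) = -1, μ(133) = 1, μ(134) = 1, μ(137) = -1, μ(138) = -1, μ(139) = -1, μ(141) = 1, μ(142) = 1, μ(143) = 1, μ(145) = 1, μ(146) = 1, μ(149) = -1, μ(151) = -1, μ(154) = -1, μ(155) = 1, μ(157) = -1, μ(158) = 1, μ(159) = 1, μ(161) = 1, with μ = 0 on non-squarefree integers. Summing μ(k)/k for k where μ(k) ≠ 0 gives 674117532155663976794637693297075629210667954252961166216521/35375166993717494840635767087951744212057570647889977422429870 ≈ 0.0191. (PNT ⟺ this sum → 0 as n → ∞.)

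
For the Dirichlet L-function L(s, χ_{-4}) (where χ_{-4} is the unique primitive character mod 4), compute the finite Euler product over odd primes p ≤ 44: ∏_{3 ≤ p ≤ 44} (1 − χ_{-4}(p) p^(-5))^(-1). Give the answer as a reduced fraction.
∏ = 32740559305695385712389870979185370874149053476477367448414215/32866839245274949258617282425703153368289421339680491851218944

The odd primes p ≤ 44 are [3, 5, 7, 11, 13, 17, 19, 23, 29, 31, 37, 41, 43]. For each, χ(p) = 1 if p ≡ 1 mod 4, χ(p) = −1 if p ≡ 3 mod 4. Taking (1 − χ(p)/p^5)^(-1) = p^5/(p^5 − χ(p)): (1 − (-1)/3^5)^(-1) · (1 − (1)/5^5)^(-1) · (1 − (-1)/7^5)^(-1) · (1 − (-1)/11^5)^(-1) · (1 − (1)/13^5)^(-1) · (1 − (1)/17^5)^(-1) · (1 − (-1)/19^5)^(-1) · (1 − (-1)/23^5)^(-1) · (1 − (1)/29^5)^(-1) · (1 − (-1)/31^5)^(-1) · (1 − (1)/37^5)^(-1) · (1 − (1)/41^5)^(-1) · (1 − (-1)/43^5)^(-1) = 32740559305695385712389870979185370874149053476477367448414215/32866839245274949258617282425703153368289421339680491851218944.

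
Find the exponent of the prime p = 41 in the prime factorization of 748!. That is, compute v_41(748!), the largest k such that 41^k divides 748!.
v_41(748!) = 18

Legendre's formula: v_p(n!) = Σ_{k ≥ 1} ⌊n / p^k⌋. For p = 41, n = 748, the terms are:
  ⌊748/41^1⌋ = ⌊748/41⌋ = 18
(the next term ⌊748/41^2⌋ = 0, terminating the sum). Summing: v_41(748!) = 18 = 18.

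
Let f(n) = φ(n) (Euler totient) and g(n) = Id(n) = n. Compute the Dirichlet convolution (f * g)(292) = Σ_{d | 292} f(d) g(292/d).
(φ * Id)(292) = 1160

Divisors of 292: [1, 2, 4, 73, 146, 292]. For each d | 292:
  d = 1: φ(1) · Id(292/1) = 1 · 292 = 292
  d = 2: φ(2) · Id(292/2) = 1 · 146 = 146
  d = 4: φ(4) · Id(292/4) = 2 · 73 = 146
  d = 73: φ(73) · Id(292/73) = 72 · 4 = 288
  d = 146: φ(146) · Id(292/146) = 72 · 2 = 144
  d = 292: φ(292) · Id(292/292) = 144 · 1 = 144
Summing: (φ * Id)(292) = 292 + 146 + 146 + 288 + 144 + 144 = 1160.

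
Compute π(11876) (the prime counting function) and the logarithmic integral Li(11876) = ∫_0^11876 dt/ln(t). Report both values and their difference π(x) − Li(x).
π(11876) = 1423;  Li(11876) ≈ 1447.89;  π(x) − Li(x) ≈ -24.89.

Direct count of primes ≤ 11876 gives π(11876) = 1423. Numerical evaluation of the logarithmic integral gives Li(11876) ≈ 1447.89. The difference π(x) − Li(x) ≈ -24.89 is typically negative for small/moderate x (Li(x) overestimates), though Littlewood's theorem shows this sign changes infinitely often.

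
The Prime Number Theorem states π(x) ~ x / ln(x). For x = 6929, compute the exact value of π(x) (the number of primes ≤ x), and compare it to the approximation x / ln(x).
π(6929) = 890;  x/ln(x) ≈ 783.52;  relative error ≈ 11.96%.

Directly count primes up to 6929: π(6929) = 890. The PNT approximation gives 6929/ln(6929) ≈ 6929/8.84347 ≈ 783.52. Relative error (π(x) − x/ln(x)) / π(x) ≈ 11.96%; the approximation is known to undercount slightly (Li(x) is a better estimate).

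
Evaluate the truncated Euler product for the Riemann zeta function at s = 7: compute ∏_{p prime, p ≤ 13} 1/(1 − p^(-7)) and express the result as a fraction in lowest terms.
∏ = 3823532992398595385956921875/3791873603058129477401581447

The primes p ≤ 13 are [2, 3, 5, 7, 11, 13]. For each prime, (1 − 1/p^7)^(-1) = p^7 / (p^7 − 1). The product is (1 − 1/2^7)^(-1), (1 − 1/3^7)^(-1), (1 − 1/5^7)^(-1), (1 − 1/7^7)^(-1), (1 − 1/11^7)^(-1), (1 − 1/13^7)^(-1) = ∏ p^7 / (p^7 − 1) = 3823532992398595385956921875/3791873603058129477401581447.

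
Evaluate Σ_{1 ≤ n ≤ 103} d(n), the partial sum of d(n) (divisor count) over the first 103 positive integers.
Σ_{n ≤ 103} d(n) = 494

Compute d(n) for each 1 ≤ n ≤ 103: d(1) = 1, d(2) = 2, d(3) = 2, d(4) = 3, d(5) = 2, d(6) = 4, d(7) = 2, d(8) = 4, d(9) = 3, d(10) = 4, d(11) = 2, d(12) = 6, d(13) = 2, d(14) = 4, d(15) = 4, d(16) = 5, d(17) = 2, d(18) = 6, d(19) = 2, d(20) = 6, d(21) = 4, d(22) = 4, d(23) = 2, d(24) = 8, d(25) = 3, d(26) = 4, d(27) = 4, d(28) = 6, d(29) = 2, d(30) = 8, d(31) = 2, d(32) = 6, d(33) = 4, d(34) = 4, d(35) = 4, d(36) = 9, d(37) = 2, d(38) = 4, d(39) = 4, d(40) = 8, d(41) = 2, d(42) = 8, d(43) = 2, d(44) = 6, d(45) = 6, d(46) = 4, d(47) = 2, d(48) = 10, d(49) = 3, d(50) = 6, d(51) = 4, d(52) = 6, d(53) = 2, d(54) = 8, d(55) = 4, d(56) = 8, d(57) = 4, d(58) = 4, d(59) = 2, d(60) = 12, d(61) = 2, d(62) = 4, d(63) = 6, d(64) = 7, d(65) = 4, d(66) = 8, d(67) = 2, d(68) = 6, d(69) = 4, d(70) = 8, d(71) = 2, d(72) = 12, d(73) = 2, d(74) = 4, d(75) = 6, d(76) = 6, d(77) = 4, d(78) = 8, d(79) = 2, d(80) = 10, d(81) = 5, d(82) = 4, d(83) = 2, d(84) = 12, d(85) = 4, d(86) = 4, d(87) = 4, d(88) = 8, d(89) = 2, d(90) = 12, d(91) = 4, d(92) = 6, d(93) = 4, d(94) = 4, d(95) = 4, d(96) = 12, d(97) = 2, d(98) = 6, d(99) = 6, d(100) = 9, d(101) = 2, d(102) = 8, d(103) = 2. Summing all 103 values: 494. (Dirichlet's divisor formula: Σ_{n ≤ x} d(n) = x ln(x) + (2γ − 1) x + O(√x). For x = 103, the asymptotic estimate is ≈ 493.28.)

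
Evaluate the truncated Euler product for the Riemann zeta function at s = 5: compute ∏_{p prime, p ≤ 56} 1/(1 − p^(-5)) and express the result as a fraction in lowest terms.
∏ = 16271272514460981588256692497708850770212394550299268449499486458883457010851/15691809316785373562301814354101424660311534867697905028310662923501211484160

The primes p ≤ 56 are [2, 3, 5, 7, 11, 13, 17, 19, 23, 29, 31, 37, 41, 43, 47, 53]. For each prime, (1 − 1/p^5)^(-1) = p^5 / (p^5 − 1). The product is (1 − 1/2^5)^(-1), (1 − 1/3^5)^(-1), (1 − 1/5^5)^(-1), (1 − 1/7^5)^(-1), (1 − 1/11^5)^(-1), (1 − 1/13^5)^(-1), (1 − 1/17^5)^(-1), (1 − 1/19^5)^(-1), (1 − 1/23^5)^(-1), (1 − 1/29^5)^(-1), (1 − 1/31^5)^(-1), (1 − 1/37^5)^(-1), (1 − 1/41^5)^(-1), (1 − 1/43^5)^(-1), (1 − 1/47^5)^(-1), (1 − 1/53^5)^(-1) = ∏ p^5 / (p^5 − 1) = 16271272514460981588256692497708850770212394550299268449499486458883457010851/15691809316785373562301814354101424660311534867697905028310662923501211484160.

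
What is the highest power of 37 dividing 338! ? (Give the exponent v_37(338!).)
v_37(338!) = 9

Legendre's formula: v_p(n!) = Σ_{k ≥ 1} ⌊n / p^k⌋. For p = 37, n = 338, the terms are:
  ⌊338/37^1⌋ = ⌊338/37⌋ = 9
(the next term ⌊338/37^2⌋ = 0, terminating the sum). Summing: v_37(338!) = 9 = 9.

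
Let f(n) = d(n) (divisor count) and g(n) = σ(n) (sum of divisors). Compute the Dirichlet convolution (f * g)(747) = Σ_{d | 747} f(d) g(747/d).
(d * σ)(747) = 2064

Divisors of 747: [1, 3, 9, 83, 249, 747]. For each d | 747:
  d = 1: d(1) · σ(747/1) = 1 · 1092 = 1092
  d = 3: d(3) · σ(747/3) = 2 · 336 = 672
  d = 9: d(9) · σ(747/9) = 3 · 84 = 252
  d = 83: d(83) · σ(747/83) = 2 · 13 = 26
  d = 249: d(249) · σ(747/249) = 4 · 4 = 16
  d = 747: d(747) · σ(747/747) = 6 · 1 = 6
Summing: (d * σ)(747) = 1092 + 672 + 252 + 26 + 16 + 6 = 2064.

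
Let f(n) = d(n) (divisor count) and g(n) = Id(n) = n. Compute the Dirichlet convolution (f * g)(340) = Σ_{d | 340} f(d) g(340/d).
(d * Id)(340) = 1463

Divisors of 340: [1, 2, 4, 5, 10, 17, 20, 34, 68, 85, 170, 340]. For each d | 340:
  d = 1: d(1) · Id(340/1) = 1 · 340 = 340
  d = 2: d(2) · Id(340/2) = 2 · 170 = 340
  d = 4: d(4) · Id(340/4) = 3 · 85 = 255
  d = 5: d(5) · Id(340/5) = 2 · 68 = 136
  d = 10: d(10) · Id(340/10) = 4 · 34 = 136
  d = 17: d(17) · Id(340/17) = 2 · 20 = 40
  d = 20: d(20) · Id(340/20) = 6 · 17 = 102
  d = 34: d(34) · Id(340/34) = 4 · 10 = 40
  d = 68: d(68) · Id(340/68) = 6 · 5 = 30
  d = 85: d(85) · Id(340/85) = 4 · 4 = 16
  d = 170: d(170) · Id(340/170) = 8 · 2 = 16
  d = 340: d(340) · Id(340/340) = 12 · 1 = 12
Summing: (d * Id)(340) = 340 + 340 + 255 + 136 + 136 + 40 + 102 + 40 + 30 + 16 + 16 + 12 = 1463.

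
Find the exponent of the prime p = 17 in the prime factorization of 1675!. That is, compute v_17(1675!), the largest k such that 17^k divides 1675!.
v_17(1675!) = 103

Legendre's formula: v_p(n!) = Σ_{k ≥ 1} ⌊n / p^k⌋. For p = 17, n = 1675, the terms are:
  ⌊1675/17^1⌋ = ⌊1675/17⌋ = 98
  ⌊1675/17^2⌋ = ⌊1675/289⌋ = 5
(the next term ⌊1675/17^3⌋ = 0, terminating the sum). Summing: v_17(1675!) = 98 + 5 = 103.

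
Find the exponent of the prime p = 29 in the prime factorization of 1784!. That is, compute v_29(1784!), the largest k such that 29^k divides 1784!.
v_29(1784!) = 63

Legendre's formula: v_p(n!) = Σ_{k ≥ 1} ⌊n / p^k⌋. For p = 29, n = 1784, the terms are:
  ⌊1784/29^1⌋ = ⌊1784/29⌋ = 61
  ⌊1784/29^2⌋ = ⌊1784/841⌋ = 2
(the next term ⌊1784/29^3⌋ = 0, terminating the sum). Summing: v_29(1784!) = 61 + 2 = 63.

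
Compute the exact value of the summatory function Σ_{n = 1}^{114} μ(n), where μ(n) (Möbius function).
Σ_{n ≤ 114} μ(n) = -6

Compute μ(n) for each 1 ≤ n ≤ 114: μ(1) = 1, μ(2) = -1, μ(3) = -1, μ(4) = 0, μ(5) = -1, μ(6) = 1, μ(7) = -1, μ(8) = 0, μ(9) = 0, μ(10) = 1, μ(11) = -1, μ(12) = 0, μ(13) = -1, μ(14) = 1, μ(15) = 1, μ(16) = 0, μ(17) = -1, μ(18) = 0, μ(19) = -1, μ(20) = 0, μ(21) = 1, μ(22) = 1, μ(23) = -1, μ(24) = 0, μ(25) = 0, μ(26) = 1, μ(27) = 0, μ(28) = 0, μ(29) = -1, μ(30) = -1, μ(31) = -1, μ(32) = 0, μ(33) = 1, μ(34) = 1, μ(35) = 1, μ(36) = 0, μ(37) = -1, μ(38) = 1, μ(39) = 1, μ(40) = 0, μ(41) = -1, μ(42) = -1, μ(43) = -1, μ(44) = 0, μ(45) = 0, μ(46) = 1, μ(47) = -1, μ(48) = 0, μ(49) = 0, μ(50) = 0, μ(51) = 1, μ(52) = 0, μ(53) = -1, μ(54) = 0, μ(55) = 1, μ(56) = 0, μ(57) = 1, μ(58) = 1, μ(59) = -1, μ(60) = 0, μ(61) = -1, μ(62) = 1, μ(63) = 0, μ(64) = 0, μ(65) = 1, μ(66) = -1, μ(67) = -1, μ(68) = 0, μ(69) = 1, μ(70) = -1, μ(71) = -1, μ(72) = 0, μ(73) = -1, μ(74) = 1, μ(75) = 0, μ(76) = 0, μ(77) = 1, μ(78) = -1, μ(79) = -1, μ(80) = 0, μ(81) = 0, μ(82) = 1, μ(83) = -1, μ(84) = 0, μ(85) = 1, μ(86) = 1, μ(87) = 1, μ(88) = 0, μ(89) = -1, μ(90) = 0, μ(91) = 1, μ(92) = 0, μ(93) = 1, μ(94) = 1, μ(95) = 1, μ(96) = 0, μ(97) = -1, μ(98) = 0, μ(99) = 0, μ(100) = 0, μ(101) = -1, μ(102) = -1, μ(103) = -1, μ(104) = 0, μ(105) = -1, μ(106) = 1, μ(107) = -1, μ(108) = 0, μ(109) = -1, μ(110) = -1, μ(111) = 1, μ(112) = 0, μ(113) = -1, μ(114) = -1. Summing all 114 values: -6. (Mertens function M(x) = Σ_{n ≤ x} μ(n); on average M(x) should be small (PNT ⟺ M(x) = o(x)).)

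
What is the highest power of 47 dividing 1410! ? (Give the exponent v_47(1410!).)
v_47(1410!) = 30

Legendre's formula: v_p(n!) = Σ_{k ≥ 1} ⌊n / p^k⌋. For p = 47, n = 1410, the terms are:
  ⌊1410/47^1⌋ = ⌊1410/47⌋ = 30
(the next term ⌊1410/47^2⌋ = 0, terminating the sum). Summing: v_47(1410!) = 30 = 30.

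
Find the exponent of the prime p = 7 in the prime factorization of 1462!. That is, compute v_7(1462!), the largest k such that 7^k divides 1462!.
v_7(1462!) = 241

Legendre's formula: v_p(n!) = Σ_{k ≥ 1} ⌊n / p^k⌋. For p = 7, n = 1462, the terms are:
  ⌊1462/7^1⌋ = ⌊1462/7⌋ = 208
  ⌊1462/7^2⌋ = ⌊1462/49⌋ = 29
  ⌊1462/7^3⌋ = ⌊1462/343⌋ = 4
(the next term ⌊1462/7^4⌋ = 0, terminating the sum). Summing: v_7(1462!) = 208 + 29 + 4 = 241.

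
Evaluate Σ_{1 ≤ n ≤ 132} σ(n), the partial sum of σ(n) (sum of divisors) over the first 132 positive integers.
Σ_{n ≤ 132} σ(n) = 14431

Compute σ(n) for each 1 ≤ n ≤ 132: σ(1) = 1, σ(2) = 3, σ(3) = 4, σ(4) = 7, σ(5) = 6, σ(6) = 12, σ(7) = 8, σ(8) = 15, σ(9) = 13, σ(10) = 18, σ(11) = 12, σ(12) = 28, σ(13) = 14, σ(14) = 24, σ(15) = 24, σ(16) = 31, σ(17) = 18, σ(18) = 39, σ(19) = 20, σ(20) = 42, σ(21) = 32, σ(22) = 36, σ(23) = 24, σ(24) = 60, σ(25) = 31, σ(26) = 42, σ(27) = 40, σ(28) = 56, σ(29) = 30, σ(30) = 72, σ(31) = 32, σ(32) = 63, σ(33) = 48, σ(34) = 54, σ(35) = 48, σ(36) = 91, σ(37) = 38, σ(38) = 60, σ(39) = 56, σ(40) = 90, σ(41) = 42, σ(42) = 96, σ(43) = 44, σ(44) = 84, σ(45) = 78, σ(46) = 72, σ(47) = 48, σ(48) = 124, σ(49) = 57, σ(50) = 93, σ(51) = 72, σ(52) = 98, σ(53) = 54, σ(54) = 120, σ(55) = 72, σ(56) = 120, σ(57) = 80, σ(58) = 90, σ(59) = 60, σ(60) = 168, σ(61) = 62, σ(62) = 96, σ(63) = 104, σ(64) = 127, σ(65) = 84, σ(66) = 144, σ(67) = 68, σ(68) = 126, σ(69) = 96, σ(70) = 144, σ(71) = 72, σ(72) = 195, σ(73) = 74, σ(74) = 114, σ(75) = 124, σ(76) = 140, σ(77) = 96, σ(78) = 168, σ(79) = 80, σ(80) = 186, σ(81) = 121, σ(82) = 126, σ(83) = 84, σ(84) = 224, σ(85) = 108, σ(86) = 132, σ(87) = 120, σ(88) = 180, σ(89) = 90, σ(90) = 234, σ(91) = 112, σ(92) = 168, σ(93) = 128, σ(94) = 144, σ(95) = 120, σ(96) = 252, σ(97) = 98, σ(98) = 171, σ(99) = 156, σ(100) = 217, σ(101) = 102, σ(102) = 216, σ(103) = 104, σ(104) = 210, σ(105) = 192, σ(106) = 162, σ(107) = 108, σ(108) = 280, σ(109) = 110, σ(110) = 216, σ(111) = 152, σ(112) = 248, σ(113) = 114, σ(114) = 240, σ(115) = 144, σ(116) = 210, σ(117) = 182, σ(118) = 180, σ(119) = 144, σ(120) = 360, σ(121) = 133, σ(122) = 186, σ(123) = 168, σ(124) = 224, σ(125) = 156, σ(126) = 312, σ(127) = 128, σ(128) = 255, σ(129) = 176, σ(130) = 252, σ(131) = 132, σ(132) = 336. Summing all 132 values: 14431. (Average order: Σ_{n ≤ x} σ(n) ~ (π²/12) x². For x = 132, (π²/12)·132² ≈ 14330.67.)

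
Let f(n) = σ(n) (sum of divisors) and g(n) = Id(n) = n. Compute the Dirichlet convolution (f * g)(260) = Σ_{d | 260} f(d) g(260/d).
(σ * Id)(260) = 5049

Divisors of 260: [1, 2, 4, 5, 10, 13, 20, 26, 52, 65, 130, 260]. For each d | 260:
  d = 1: σ(1) · Id(260/1) = 1 · 260 = 260
  d = 2: σ(2) · Id(260/2) = 3 · 130 = 390
  d = 4: σ(4) · Id(260/4) = 7 · 65 = 455
  d = 5: σ(5) · Id(260/5) = 6 · 52 = 312
  d = 10: σ(10) · Id(260/10) = 18 · 26 = 468
  d = 13: σ(13) · Id(260/13) = 14 · 20 = 280
  d = 20: σ(20) · Id(260/20) = 42 · 13 = 546
  d = 26: σ(26) · Id(260/26) = 42 · 10 = 420
  d = 52: σ(52) · Id(260/52) = 98 · 5 = 490
  d = 65: σ(65) · Id(260/65) = 84 · 4 = 336
  d = 130: σ(130) · Id(260/130) = 252 · 2 = 504
  d = 260: σ(260) · Id(260/260) = 588 · 1 = 588
Summing: (σ * Id)(260) = 260 + 390 + 455 + 312 + 468 + 280 + 546 + 420 + 490 + 336 + 504 + 588 = 5049.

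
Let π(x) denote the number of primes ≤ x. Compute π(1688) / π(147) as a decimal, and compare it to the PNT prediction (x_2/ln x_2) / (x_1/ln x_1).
π(1688)/π(147) = 263/34 ≈ 7.7353;  PNT prediction ≈ 7.7113.

π(147) = 34 and π(1688) = 263, so π(1688)/π(147) ≈ 7.7353. The PNT-predicted ratio is (1688/ln(1688)) / (147/ln(147)) ≈ 7.7113. The two agree to within a few percent, as expected.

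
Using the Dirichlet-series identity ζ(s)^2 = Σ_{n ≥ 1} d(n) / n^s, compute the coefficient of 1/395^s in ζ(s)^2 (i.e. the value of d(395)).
d(395) = 4

ζ(s)^2 = (Σ 1/m^s)(Σ 1/k^s). The coefficient of 1/n^s in the product is the number of ordered pairs (m, k) with mk = n, which equals d(n). For n = 395, divisors are [1, 5, 79, 395], so d(395) = 4.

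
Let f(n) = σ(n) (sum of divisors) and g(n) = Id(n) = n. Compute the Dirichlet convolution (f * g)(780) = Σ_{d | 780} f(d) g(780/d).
(σ * Id)(780) = 35343

Divisors of 780: [1, 2, 3, 4, 5, 6, 10, 12, 13, 15, 20, 26, 30, 39, 52, 60, 65, 78, 130, 156, 195, 260, 390, 780]. For each d | 780:
  d = 1: σ(1) · Id(780/1) = 1 · 780 = 780
  d = 2: σ(2) · Id(780/2) = 3 · 390 = 1170
  d = 3: σ(3) · Id(780/3) = 4 · 260 = 1040
  d = 4: σ(4) · Id(780/4) = 7 · 195 = 1365
  d = 5: σ(5) · Id(780/5) = 6 · 156 = 936
  d = 6: σ(6) · Id(780/6) = 12 · 130 = 1560
  d = 10: σ(10) · Id(780/10) = 18 · 78 = 1404
  d = 12: σ(12) · Id(780/12) = 28 · 65 = 1820
  d = 13: σ(13) · Id(780/13) = 14 · 60 = 840
  d = 15: σ(15) · Id(780/15) = 24 · 52 = 1248
  d = 20: σ(20) · Id(780/20) = 42 · 39 = 1638
  d = 26: σ(26) · Id(780/26) = 42 · 30 = 1260
  d = 30: σ(30) · Id(780/30) = 72 · 26 = 1872
  d = 39: σ(39) · Id(780/39) = 56 · 20 = 1120
  d = 52: σ(52) · Id(780/52) = 98 · 15 = 1470
  d = 60: σ(60) · Id(780/60) = 168 · 13 = 2184
  d = 65: σ(65) · Id(780/65) = 84 · 12 = 1008
  d = 78: σ(78) · Id(780/78) = 168 · 10 = 1680
  d = 130: σ(130) · Id(780/130) = 252 · 6 = 1512
  d = 156: σ(156) · Id(780/156) = 392 · 5 = 1960
  d = 195: σ(195) · Id(780/195) = 336 · 4 = 1344
  d = 260: σ(260) · Id(780/260) = 588 · 3 = 1764
  d = 390: σ(390) · Id(780/390) = 1008 · 2 = 2016
  d = 780: σ(780) · Id(780/780) = 2352 · 1 = 2352
Summing: (σ * Id)(780) = 780 + 1170 + 1040 + 1365 + 936 + 1560 + 1404 + 1820 + 840 + 1248 + 1638 + 1260 + 1872 + 1120 + 1470 + 2184 + 1008 + 1680 + 1512 + 1960 + 1344 + 1764 + 2016 + 2352 = 35343.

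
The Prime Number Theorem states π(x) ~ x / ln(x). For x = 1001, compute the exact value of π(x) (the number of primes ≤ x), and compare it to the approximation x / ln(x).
π(1001) = 168;  x/ln(x) ≈ 144.89;  relative error ≈ 13.76%.

Directly count primes up to 1001: π(1001) = 168. The PNT approximation gives 1001/ln(1001) ≈ 1001/6.90875 ≈ 144.89. Relative error (π(x) − x/ln(x)) / π(x) ≈ 13.76%; the approximation is known to undercount slightly (Li(x) is a better estimate).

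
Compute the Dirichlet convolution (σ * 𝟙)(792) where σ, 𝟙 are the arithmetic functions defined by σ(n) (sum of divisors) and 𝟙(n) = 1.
(σ * 𝟙)(792) = 6084

Divisors of 792: [1, 2, 3, 4, 6, 8, 9, 11, 12, 18, 22, 24, 33, 36, 44, 66, 72, 88, 99, 132, 198, 264, 396, 792]. For each d | 792:
  d = 1: σ(1) · 𝟙(792/1) = 1 · 1 = 1
  d = 2: σ(2) · 𝟙(792/2) = 3 · 1 = 3
  d = 3: σ(3) · 𝟙(792/3) = 4 · 1 = 4
  d = 4: σ(4) · 𝟙(792/4) = 7 · 1 = 7
  d = 6: σ(6) · 𝟙(792/6) = 12 · 1 = 12
  d = 8: σ(8) · 𝟙(792/8) = 15 · 1 = 15
  d = 9: σ(9) · 𝟙(792/9) = 13 · 1 = 13
  d = 11: σ(11) · 𝟙(792/11) = 12 · 1 = 12
  d = 12: σ(12) · 𝟙(792/12) = 28 · 1 = 28
  d = 18: σ(18) · 𝟙(792/18) = 39 · 1 = 39
  d = 22: σ(22) · 𝟙(792/22) = 36 · 1 = 36
  d = 24: σ(24) · 𝟙(792/24) = 60 · 1 = 60
  d = 33: σ(33) · 𝟙(792/33) = 48 · 1 = 48
  d = 36: σ(36) · 𝟙(792/36) = 91 · 1 = 91
  d = 44: σ(44) · 𝟙(792/44) = 84 · 1 = 84
  d = 66: σ(66) · 𝟙(792/66) = 144 · 1 = 144
  d = 72: σ(72) · 𝟙(792/72) = 195 · 1 = 195
  d = 88: σ(88) · 𝟙(792/88) = 180 · 1 = 180
  d = 99: σ(99) · 𝟙(792/99) = 156 · 1 = 156
  d = 132: σ(132) · 𝟙(792/132) = 336 · 1 = 336
  d = 198: σ(198) · 𝟙(792/198) = 468 · 1 = 468
  d = 264: σ(264) · 𝟙(792/264) = 720 · 1 = 720
  d = 396: σ(396) · 𝟙(792/396) = 1092 · 1 = 1092
  d = 792: σ(792) · 𝟙(792/792) = 2340 · 1 = 2340
Summing: (σ * 𝟙)(792) = 1 + 3 + 4 + 7 + 12 + 15 + 13 + 12 + 28 + 39 + 36 + 60 + 48 + 91 + 84 + 144 + 195 + 180 + 156 + 336 + 468 + 720 + 1092 + 2340 = 6084.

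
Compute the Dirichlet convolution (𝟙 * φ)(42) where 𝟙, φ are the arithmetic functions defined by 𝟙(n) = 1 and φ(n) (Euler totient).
(𝟙 * φ)(42) = 42

Divisors of 42: [1, 2, 3, 6, 7, 14, 21, 42]. For each d | 42:
  d = 1: 𝟙(1) · φ(42/1) = 1 · 12 = 12
  d = 2: 𝟙(2) · φ(42/2) = 1 · 12 = 12
  d = 3: 𝟙(3) · φ(42/3) = 1 · 6 = 6
  d = 6: 𝟙(6) · φ(42/6) = 1 · 6 = 6
  d = 7: 𝟙(7) · φ(42/7) = 1 · 2 = 2
  d = 14: 𝟙(14) · φ(42/14) = 1 · 2 = 2
  d = 21: 𝟙(21) · φ(42/21) = 1 · 1 = 1
  d = 42: 𝟙(42) · φ(42/42) = 1 · 1 = 1
Summing: (𝟙 * φ)(42) = 12 + 12 + 6 + 6 + 2 + 2 + 1 + 1 = 42.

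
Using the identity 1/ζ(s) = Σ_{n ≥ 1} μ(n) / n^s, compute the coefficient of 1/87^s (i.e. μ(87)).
μ(87) = 1

Factor n = 87 = 3 · 29. μ(n) = 0 if any exponent ≥ 2 (not squarefree); otherwise μ(n) = (−1)^{ω(n)} where ω(n) is the number of distinct prime factors. Applying: μ(87) = 1.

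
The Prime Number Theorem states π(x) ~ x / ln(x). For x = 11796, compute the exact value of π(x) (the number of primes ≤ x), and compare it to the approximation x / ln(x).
π(11796) = 1413;  x/ln(x) ≈ 1258.17;  relative error ≈ 10.96%.

Directly count primes up to 11796: π(11796) = 1413. The PNT approximation gives 11796/ln(11796) ≈ 11796/9.37552 ≈ 1258.17. Relative error (π(x) − x/ln(x)) / π(x) ≈ 10.96%; the approximation is known to undercount slightly (Li(x) is a better estimate).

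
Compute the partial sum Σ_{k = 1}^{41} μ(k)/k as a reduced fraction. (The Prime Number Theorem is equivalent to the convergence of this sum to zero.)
Σ μ(k)/k = 2646230291469/101416754509070

Values of μ(k) for 1 ≤ k ≤ 41: μ(1) = 1, μ(2) = -1, μ(3) = -1, μ(5) = -1, μ(6) = 1, μ(7) = -1, μ(10) = 1, μ(11) = -1, μ(13) = -1, μ(14) = 1, μ(15) = 1, μ(17) = -1, μ(19) = -1, μ(21) = 1, μ(22) = 1, μ(23) = -1, μ(26) = 1, μ(29) = -1, μ(30) = -1, μ(31) = -1, μ(33) = 1, μ(34) = 1, μ(35) = 1, μ(37) = -1, μ(38) = 1, μ(39) = 1, μ(41) = -1, with μ = 0 on non-squarefree integers. Summing μ(k)/k for k where μ(k) ≠ 0 gives 2646230291469/101416754509070 ≈ 0.0261. (PNT ⟺ this sum → 0 as n → ∞.)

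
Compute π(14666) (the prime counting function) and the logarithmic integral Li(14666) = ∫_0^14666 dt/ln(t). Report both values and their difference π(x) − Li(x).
π(14666) = 1717;  Li(14666) ≈ 1741.85;  π(x) − Li(x) ≈ -24.85.

Direct count of primes ≤ 14666 gives π(14666) = 1717. Numerical evaluation of the logarithmic integral gives Li(14666) ≈ 1741.85. The difference π(x) − Li(x) ≈ -24.85 is typically negative for small/moderate x (Li(x) overestimates), though Littlewood's theorem shows this sign changes infinitely often.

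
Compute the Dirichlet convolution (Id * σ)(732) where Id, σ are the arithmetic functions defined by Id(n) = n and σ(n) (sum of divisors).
(Id * σ)(732) = 14637

Divisors of 732: [1, 2, 3, 4, 6, 12, 61, 122, 183, 244, 366, 732]. For each d | 732:
  d = 1: Id(1) · σ(732/1) = 1 · 1736 = 1736
  d = 2: Id(2) · σ(732/2) = 2 · 744 = 1488
  d = 3: Id(3) · σ(732/3) = 3 · 434 = 1302
  d = 4: Id(4) · σ(732/4) = 4 · 248 = 992
  d = 6: Id(6) · σ(732/6) = 6 · 186 = 1116
  d = 12: Id(12) · σ(732/12) = 12 · 62 = 744
  d = 61: Id(61) · σ(732/61) = 61 · 28 = 1708
  d = 122: Id(122) · σ(732/122) = 122 · 12 = 1464
  d = 183: Id(183) · σ(732/183) = 183 · 7 = 1281
  d = 244: Id(244) · σ(732/244) = 244 · 4 = 976
  d = 366: Id(366) · σ(732/366) = 366 · 3 = 1098
  d = 732: Id(732) · σ(732/732) = 732 · 1 = 732
Summing: (Id * σ)(732) = 1736 + 1488 + 1302 + 992 + 1116 + 744 + 1708 + 1464 + 1281 + 976 + 1098 + 732 = 14637.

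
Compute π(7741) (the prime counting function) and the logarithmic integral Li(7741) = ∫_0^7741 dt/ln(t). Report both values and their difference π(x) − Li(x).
π(7741) = 982;  Li(7741) ≈ 997.55;  π(x) − Li(x) ≈ -15.55.

Direct count of primes ≤ 7741 gives π(7741) = 982. Numerical evaluation of the logarithmic integral gives Li(7741) ≈ 997.55. The difference π(x) − Li(x) ≈ -15.55 is typically negative for small/moderate x (Li(x) overestimates), though Littlewood's theorem shows this sign changes infinitely often.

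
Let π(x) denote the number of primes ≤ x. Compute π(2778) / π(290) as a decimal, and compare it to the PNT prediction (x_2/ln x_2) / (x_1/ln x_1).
π(2778)/π(290) = 404/61 ≈ 6.6230;  PNT prediction ≈ 6.8496.

π(290) = 61 and π(2778) = 404, so π(2778)/π(290) ≈ 6.6230. The PNT-predicted ratio is (2778/ln(2778)) / (290/ln(290)) ≈ 6.8496. The two agree to within a few percent, as expected.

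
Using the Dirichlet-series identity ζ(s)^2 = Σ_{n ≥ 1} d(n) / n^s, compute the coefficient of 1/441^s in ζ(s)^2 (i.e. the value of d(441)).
d(441) = 9

ζ(s)^2 = (Σ 1/m^s)(Σ 1/k^s). The coefficient of 1/n^s in the product is the number of ordered pairs (m, k) with mk = n, which equals d(n). For n = 441, divisors are [1, 3, 7, 9, 21, 49, 63, 147, 441], so d(441) = 9.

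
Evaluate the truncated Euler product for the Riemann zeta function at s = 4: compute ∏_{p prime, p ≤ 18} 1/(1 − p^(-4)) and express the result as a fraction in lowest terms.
∏ = 54205291183043/50083135488000

The primes p ≤ 18 are [2, 3, 5, 7, 11, 13, 17]. For each prime, (1 − 1/p^4)^(-1) = p^4 / (p^4 − 1). The product is (1 − 1/2^4)^(-1), (1 − 1/3^4)^(-1), (1 − 1/5^4)^(-1), (1 − 1/7^4)^(-1), (1 − 1/11^4)^(-1), (1 − 1/13^4)^(-1), (1 − 1/17^4)^(-1) = ∏ p^4 / (p^4 − 1) = 54205291183043/50083135488000.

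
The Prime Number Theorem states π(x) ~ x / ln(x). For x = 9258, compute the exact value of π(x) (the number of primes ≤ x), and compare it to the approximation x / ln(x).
π(9258) = 1147;  x/ln(x) ≈ 1013.66;  relative error ≈ 11.63%.

Directly count primes up to 9258: π(9258) = 1147. The PNT approximation gives 9258/ln(9258) ≈ 9258/9.13324 ≈ 1013.66. Relative error (π(x) − x/ln(x)) / π(x) ≈ 11.63%; the approximation is known to undercount slightly (Li(x) is a better estimate).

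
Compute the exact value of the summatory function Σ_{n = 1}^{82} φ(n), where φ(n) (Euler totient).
Σ_{n ≤ 82} φ(n) = 2060

Compute φ(n) for each 1 ≤ n ≤ 82: φ(1) = 1, φ(2) = 1, φ(3) = 2, φ(4) = 2, φ(5) = 4, φ(6) = 2, φ(7) = 6, φ(8) = 4, φ(9) = 6, φ(10) = 4, φ(11) = 10, φ(12) = 4, φ(13) = 12, φ(14) = 6, φ(15) = 8, φ(16) = 8, φ(17) = 16, φ(18) = 6, φ(19) = 18, φ(20) = 8, φ(21) = 12, φ(22) = 10, φ(23) = 22, φ(24) = 8, φ(25) = 20, φ(26) = 12, φ(27) = 18, φ(28) = 12, φ(29) = 28, φ(30) = 8, φ(31) = 30, φ(32) = 16, φ(33) = 20, φ(34) = 16, φ(35) = 24, φ(36) = 12, φ(37) = 36, φ(38) = 18, φ(39) = 24, φ(40) = 16, φ(41) = 40, φ(42) = 12, φ(43) = 42, φ(44) = 20, φ(45) = 24, φ(46) = 22, φ(47) = 46, φ(48) = 16, φ(49) = 42, φ(50) = 20, φ(51) = 32, φ(52) = 24, φ(53) = 52, φ(54) = 18, φ(55) = 40, φ(56) = 24, φ(57) = 36, φ(58) = 28, φ(59) = 58, φ(60) = 16, φ(61) = 60, φ(62) = 30, φ(63) = 36, φ(64) = 32, φ(65) = 48, φ(66) = 20, φ(67) = 66, φ(68) = 32, φ(69) = 44, φ(70) = 24, φ(71) = 70, φ(72) = 24, φ(73) = 72, φ(74) = 36, φ(75) = 40, φ(76) = 36, φ(77) = 60, φ(78) = 24, φ(79) = 78, φ(80) = 32, φ(81) = 54, φ(82) = 40. Summing all 82 values: 2060. (Average order: Σ_{n ≤ x} φ(n) ~ (3/π²) x². For x = 82, (3/π²)·82² ≈ 2043.85.)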